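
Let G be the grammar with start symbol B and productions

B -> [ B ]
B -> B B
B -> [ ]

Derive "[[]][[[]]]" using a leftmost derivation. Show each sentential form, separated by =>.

B=>BB=>[B]B=>[[]]B=>[[]][B]=>[[]][[B]]=>[[]][[[]]]

B => BB   [B -> B B]
BB => [B]B   [B -> [ B ]]
[B]B => [[]]B   [B -> [ ]]
[[]]B => [[]][B]   [B -> [ B ]]
[[]][B] => [[]][[B]]   [B -> [ B ]]
[[]][[B]] => [[]][[[]]]   [B -> [ ]]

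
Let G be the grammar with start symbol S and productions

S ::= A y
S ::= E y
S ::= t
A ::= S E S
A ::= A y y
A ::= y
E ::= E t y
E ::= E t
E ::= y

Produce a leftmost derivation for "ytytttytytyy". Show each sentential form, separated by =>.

S => Ey   [S ::= E y]
Ey => Etyy   [E ::= E t y]
Etyy => Etytyy   [E ::= E t y]
Etytyy => Etytytyy   [E ::= E t y]
Etytytyy => Ettytytyy   [E ::= E t]
Ettytytyy => Etttytytyy   [E ::= E t]
Etttytytyy => Etytttytytyy   [E ::= E t y]
Etytttytytyy => ytytttytytyy   [E ::= y]

S=>Ey=>Etyy=>Etytyy=>Etytytyy=>Ettytytyy=>Etttytytyy=>Etytttytytyy=>ytytttytytyy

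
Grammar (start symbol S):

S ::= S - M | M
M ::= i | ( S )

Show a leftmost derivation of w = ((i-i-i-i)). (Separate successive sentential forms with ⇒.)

S ⇒ M ⇒ (S) ⇒ (M) ⇒ ((S)) ⇒ ((S-M)) ⇒ ((S-M-M)) ⇒ ((S-M-M-M)) ⇒ ((M-M-M-M)) ⇒ ((i-M-M-M)) ⇒ ((i-i-M-M)) ⇒ ((i-i-i-M)) ⇒ ((i-i-i-i))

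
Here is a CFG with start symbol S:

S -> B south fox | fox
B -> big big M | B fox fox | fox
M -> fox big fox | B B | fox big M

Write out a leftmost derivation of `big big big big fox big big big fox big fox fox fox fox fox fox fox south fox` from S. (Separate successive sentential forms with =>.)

S => B south fox   [S -> B south fox]
B south fox => B fox fox south fox   [B -> B fox fox]
B fox fox south fox => big big M fox fox south fox   [B -> big big M]
big big M fox fox south fox => big big B B fox fox south fox   [M -> B B]
big big B B fox fox south fox => big big big big M B fox fox south fox   [B -> big big M]
big big big big M B fox fox south fox => big big big big fox big M B fox fox south fox   [M -> fox big M]
big big big big fox big M B fox fox south fox => big big big big fox big B B B fox fox south fox   [M -> B B]
big big big big fox big B B B fox fox south fox => big big big big fox big B fox fox B B fox fox south fox   [B -> B fox fox]
big big big big fox big B fox fox B B fox fox south fox => big big big big fox big big big M fox fox B B fox fox south fox   [B -> big big M]
big big big big fox big big big M fox fox B B fox fox south fox => big big big big fox big big big fox big fox fox fox B B fox fox south fox   [M -> fox big fox]
big big big big fox big big big fox big fox fox fox B B fox fox south fox => big big big big fox big big big fox big fox fox fox fox B fox fox south fox   [B -> fox]
big big big big fox big big big fox big fox fox fox fox B fox fox south fox => big big big big fox big big big fox big fox fox fox fox fox fox fox south fox   [B -> fox]

S => B south fox => B fox fox south fox => big big M fox fox south fox => big big B B fox fox south fox => big big big big M B fox fox south fox => big big big big fox big M B fox fox south fox => big big big big fox big B B B fox fox south fox => big big big big fox big B fox fox B B fox fox south fox => big big big big fox big big big M fox fox B B fox fox south fox => big big big big fox big big big fox big fox fox fox B B fox fox south fox => big big big big fox big big big fox big fox fox fox fox B fox fox south fox => big big big big fox big big big fox big fox fox fox fox fox fox fox south fox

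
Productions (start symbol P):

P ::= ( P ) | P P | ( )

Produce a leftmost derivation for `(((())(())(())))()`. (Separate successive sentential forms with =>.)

P=>PP=>(P)P=>((P))P=>((PP))P=>(((P)P))P=>(((())P))P=>(((())PP))P=>(((())(P)P))P=>(((())(())P))P=>(((())(())(P)))P=>(((())(())(())))P=>(((())(())(())))()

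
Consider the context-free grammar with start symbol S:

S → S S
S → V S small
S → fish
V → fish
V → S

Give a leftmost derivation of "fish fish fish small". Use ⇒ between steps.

S ⇒ V S small ⇒ S S small ⇒ S S S small ⇒ fish S S small ⇒ fish fish S small ⇒ fish fish fish small

S ⇒ V S small   [S → V S small]
V S small ⇒ S S small   [V → S]
S S small ⇒ S S S small   [S → S S]
S S S small ⇒ fish S S small   [S → fish]
fish S S small ⇒ fish fish S small   [S → fish]
fish fish S small ⇒ fish fish fish small   [S → fish]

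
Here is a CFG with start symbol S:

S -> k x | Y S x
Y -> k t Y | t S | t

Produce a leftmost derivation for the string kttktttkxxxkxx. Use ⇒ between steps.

S⇒YSx⇒ktYSx⇒kttSSx⇒kttYSxSx⇒kttktYSxSx⇒kttkttSxSx⇒kttkttYSxxSx⇒kttktttSxxSx⇒kttktttkxxxSx⇒kttktttkxxxkxx

S ⇒ YSx   [S -> Y S x]
YSx ⇒ ktYSx   [Y -> k t Y]
ktYSx ⇒ kttSSx   [Y -> t S]
kttSSx ⇒ kttYSxSx   [S -> Y S x]
kttYSxSx ⇒ kttktYSxSx   [Y -> k t Y]
kttktYSxSx ⇒ kttkttSxSx   [Y -> t]
kttkttSxSx ⇒ kttkttYSxxSx   [S -> Y S x]
kttkttYSxxSx ⇒ kttktttSxxSx   [Y -> t]
kttktttSxxSx ⇒ kttktttkxxxSx   [S -> k x]
kttktttkxxxSx ⇒ kttktttkxxxkxx   [S -> k x]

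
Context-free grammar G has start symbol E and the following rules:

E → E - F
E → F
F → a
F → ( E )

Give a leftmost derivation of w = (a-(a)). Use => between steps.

E => F => (E) => (E-F) => (F-F) => (a-F) => (a-(E)) => (a-(F)) => (a-(a))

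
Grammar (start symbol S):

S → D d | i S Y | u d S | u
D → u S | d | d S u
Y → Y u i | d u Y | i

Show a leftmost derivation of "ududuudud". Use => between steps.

S => udS => ududS => ududDd => ududuSd => ududuudSd => ududuudud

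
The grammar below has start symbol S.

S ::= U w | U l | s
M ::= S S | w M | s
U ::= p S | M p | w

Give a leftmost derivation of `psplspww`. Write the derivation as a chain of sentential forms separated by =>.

S => Uw   [S ::= U w]
Uw => pSw   [U ::= p S]
pSw => pUww   [S ::= U w]
pUww => pMpww   [U ::= M p]
pMpww => pSSpww   [M ::= S S]
pSSpww => pUlSpww   [S ::= U l]
pUlSpww => pMplSpww   [U ::= M p]
pMplSpww => psplSpww   [M ::= s]
psplSpww => psplspww   [S ::= s]

S => Uw => pSw => pUww => pMpww => pSSpww => pUlSpww => pMplSpww => psplSpww => psplspww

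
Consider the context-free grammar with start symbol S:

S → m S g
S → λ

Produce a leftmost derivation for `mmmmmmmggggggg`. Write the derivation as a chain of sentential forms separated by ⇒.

S ⇒ mSg ⇒ mmSgg ⇒ mmmSggg ⇒ mmmmSgggg ⇒ mmmmmSggggg ⇒ mmmmmmSgggggg ⇒ mmmmmmmSggggggg ⇒ mmmmmmmggggggg

S ⇒ mSg   [S → m S g]
mSg ⇒ mmSgg   [S → m S g]
mmSgg ⇒ mmmSggg   [S → m S g]
mmmSggg ⇒ mmmmSgggg   [S → m S g]
mmmmSgggg ⇒ mmmmmSggggg   [S → m S g]
mmmmmSggggg ⇒ mmmmmmSgggggg   [S → m S g]
mmmmmmSgggggg ⇒ mmmmmmmSggggggg   [S → m S g]
mmmmmmmSggggggg ⇒ mmmmmmmggggggg   [S → λ]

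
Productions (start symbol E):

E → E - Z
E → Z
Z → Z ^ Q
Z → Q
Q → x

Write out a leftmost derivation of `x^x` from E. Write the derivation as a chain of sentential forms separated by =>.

E => Z => Z^Q => Q^Q => x^Q => x^x

E => Z   [E → Z]
Z => Z^Q   [Z → Z ^ Q]
Z^Q => Q^Q   [Z → Q]
Q^Q => x^Q   [Q → x]
x^Q => x^x   [Q → x]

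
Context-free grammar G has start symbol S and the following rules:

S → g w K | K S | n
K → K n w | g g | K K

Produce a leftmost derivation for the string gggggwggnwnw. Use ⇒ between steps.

S⇒KS⇒KKS⇒ggKS⇒ggggS⇒gggggwK⇒gggggwKnw⇒gggggwKnwnw⇒gggggwggnwnw

S ⇒ KS   [S → K S]
KS ⇒ KKS   [K → K K]
KKS ⇒ ggKS   [K → g g]
ggKS ⇒ ggggS   [K → g g]
ggggS ⇒ gggggwK   [S → g w K]
gggggwK ⇒ gggggwKnw   [K → K n w]
gggggwKnw ⇒ gggggwKnwnw   [K → K n w]
gggggwKnwnw ⇒ gggggwggnwnw   [K → g g]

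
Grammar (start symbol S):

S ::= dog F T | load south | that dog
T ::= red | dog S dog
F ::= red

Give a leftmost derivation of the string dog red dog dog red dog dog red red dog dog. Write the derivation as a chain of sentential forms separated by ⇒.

S ⇒ dog F T   [S ::= dog F T]
dog F T ⇒ dog red T   [F ::= red]
dog red T ⇒ dog red dog S dog   [T ::= dog S dog]
dog red dog S dog ⇒ dog red dog dog F T dog   [S ::= dog F T]
dog red dog dog F T dog ⇒ dog red dog dog red T dog   [F ::= red]
dog red dog dog red T dog ⇒ dog red dog dog red dog S dog dog   [T ::= dog S dog]
dog red dog dog red dog S dog dog ⇒ dog red dog dog red dog dog F T dog dog   [S ::= dog F T]
dog red dog dog red dog dog F T dog dog ⇒ dog red dog dog red dog dog red T dog dog   [F ::= red]
dog red dog dog red dog dog red T dog dog ⇒ dog red dog dog red dog dog red red dog dog   [T ::= red]

S ⇒ dog F T ⇒ dog red T ⇒ dog red dog S dog ⇒ dog red dog dog F T dog ⇒ dog red dog dog red T dog ⇒ dog red dog dog red dog S dog dog ⇒ dog red dog dog red dog dog F T dog dog ⇒ dog red dog dog red dog dog red T dog dog ⇒ dog red dog dog red dog dog red red dog dog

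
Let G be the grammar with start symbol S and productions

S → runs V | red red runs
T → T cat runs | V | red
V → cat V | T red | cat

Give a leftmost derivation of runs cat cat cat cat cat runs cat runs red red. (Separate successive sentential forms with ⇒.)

S ⇒ runs V   [S → runs V]
runs V ⇒ runs cat V   [V → cat V]
runs cat V ⇒ runs cat T red   [V → T red]
runs cat T red ⇒ runs cat V red   [T → V]
runs cat V red ⇒ runs cat T red red   [V → T red]
runs cat T red red ⇒ runs cat T cat runs red red   [T → T cat runs]
runs cat T cat runs red red ⇒ runs cat T cat runs cat runs red red   [T → T cat runs]
runs cat T cat runs cat runs red red ⇒ runs cat V cat runs cat runs red red   [T → V]
runs cat V cat runs cat runs red red ⇒ runs cat cat V cat runs cat runs red red   [V → cat V]
runs cat cat V cat runs cat runs red red ⇒ runs cat cat cat V cat runs cat runs red red   [V → cat V]
runs cat cat cat V cat runs cat runs red red ⇒ runs cat cat cat cat cat runs cat runs red red   [V → cat]

S ⇒ runs V ⇒ runs cat V ⇒ runs cat T red ⇒ runs cat V red ⇒ runs cat T red red ⇒ runs cat T cat runs red red ⇒ runs cat T cat runs cat runs red red ⇒ runs cat V cat runs cat runs red red ⇒ runs cat cat V cat runs cat runs red red ⇒ runs cat cat cat V cat runs cat runs red red ⇒ runs cat cat cat cat cat runs cat runs red red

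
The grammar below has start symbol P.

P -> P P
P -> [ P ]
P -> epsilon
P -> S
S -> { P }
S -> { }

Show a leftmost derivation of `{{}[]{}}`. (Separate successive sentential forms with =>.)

P => S => {P} => {PP} => {PPP} => {SPP} => {{}PP} => {{}PPP} => {{}[P]PP} => {{}[]PP} => {{}[]SP} => {{}[]{}P} => {{}[]{}}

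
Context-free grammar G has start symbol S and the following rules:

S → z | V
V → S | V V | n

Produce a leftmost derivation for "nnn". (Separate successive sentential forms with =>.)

S => V   [S → V]
V => VV   [V → V V]
VV => VVV   [V → V V]
VVV => nVV   [V → n]
nVV => nnV   [V → n]
nnV => nnn   [V → n]

S=>V=>VV=>VVV=>nVV=>nnV=>nnn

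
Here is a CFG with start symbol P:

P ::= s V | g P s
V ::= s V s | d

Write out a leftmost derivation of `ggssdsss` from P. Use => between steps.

P => gPs   [P ::= g P s]
gPs => ggPss   [P ::= g P s]
ggPss => ggsVss   [P ::= s V]
ggsVss => ggssVsss   [V ::= s V s]
ggssVsss => ggssdsss   [V ::= d]

P => gPs => ggPss => ggsVss => ggssVsss => ggssdsss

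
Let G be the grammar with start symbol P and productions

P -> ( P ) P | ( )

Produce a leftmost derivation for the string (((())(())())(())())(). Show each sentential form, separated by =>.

P => (P)P   [P -> ( P ) P]
(P)P => ((P)P)P   [P -> ( P ) P]
((P)P)P => (((P)P)P)P   [P -> ( P ) P]
(((P)P)P)P => (((())P)P)P   [P -> ( )]
(((())P)P)P => (((())(P)P)P)P   [P -> ( P ) P]
(((())(P)P)P)P => (((())(())P)P)P   [P -> ( )]
(((())(())P)P)P => (((())(())())P)P   [P -> ( )]
(((())(())())P)P => (((())(())())(P)P)P   [P -> ( P ) P]
(((())(())())(P)P)P => (((())(())())(())P)P   [P -> ( )]
(((())(())())(())P)P => (((())(())())(())())P   [P -> ( )]
(((())(())())(())())P => (((())(())())(())())()   [P -> ( )]

P => (P)P => ((P)P)P => (((P)P)P)P => (((())P)P)P => (((())(P)P)P)P => (((())(())P)P)P => (((())(())())P)P => (((())(())())(P)P)P => (((())(())())(())P)P => (((())(())())(())())P => (((())(())())(())())()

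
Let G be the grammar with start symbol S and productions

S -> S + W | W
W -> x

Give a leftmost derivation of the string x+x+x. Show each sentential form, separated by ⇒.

S ⇒ S+W   [S -> S + W]
S+W ⇒ S+W+W   [S -> S + W]
S+W+W ⇒ W+W+W   [S -> W]
W+W+W ⇒ x+W+W   [W -> x]
x+W+W ⇒ x+x+W   [W -> x]
x+x+W ⇒ x+x+x   [W -> x]

S⇒S+W⇒S+W+W⇒W+W+W⇒x+W+W⇒x+x+W⇒x+x+x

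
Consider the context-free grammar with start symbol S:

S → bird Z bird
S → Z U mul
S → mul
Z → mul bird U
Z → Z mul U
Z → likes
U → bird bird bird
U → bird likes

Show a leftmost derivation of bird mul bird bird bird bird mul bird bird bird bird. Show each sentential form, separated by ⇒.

S ⇒ bird Z bird ⇒ bird Z mul U bird ⇒ bird mul bird U mul U bird ⇒ bird mul bird bird bird bird mul U bird ⇒ bird mul bird bird bird bird mul bird bird bird bird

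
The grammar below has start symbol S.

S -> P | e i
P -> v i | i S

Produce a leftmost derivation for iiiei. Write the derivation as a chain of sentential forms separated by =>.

S => P => iS => iP => iiS => iiP => iiiS => iiiei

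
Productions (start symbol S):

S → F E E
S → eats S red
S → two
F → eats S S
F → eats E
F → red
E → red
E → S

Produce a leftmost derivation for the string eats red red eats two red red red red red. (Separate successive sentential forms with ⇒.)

S ⇒ F E E ⇒ eats E E E ⇒ eats red E E ⇒ eats red red E ⇒ eats red red S ⇒ eats red red F E E ⇒ eats red red eats S S E E ⇒ eats red red eats two S E E ⇒ eats red red eats two F E E E E ⇒ eats red red eats two red E E E E ⇒ eats red red eats two red red E E E ⇒ eats red red eats two red red red E E ⇒ eats red red eats two red red red red E ⇒ eats red red eats two red red red red red

S ⇒ F E E   [S → F E E]
F E E ⇒ eats E E E   [F → eats E]
eats E E E ⇒ eats red E E   [E → red]
eats red E E ⇒ eats red red E   [E → red]
eats red red E ⇒ eats red red S   [E → S]
eats red red S ⇒ eats red red F E E   [S → F E E]
eats red red F E E ⇒ eats red red eats S S E E   [F → eats S S]
eats red red eats S S E E ⇒ eats red red eats two S E E   [S → two]
eats red red eats two S E E ⇒ eats red red eats two F E E E E   [S → F E E]
eats red red eats two F E E E E ⇒ eats red red eats two red E E E E   [F → red]
eats red red eats two red E E E E ⇒ eats red red eats two red red E E E   [E → red]
eats red red eats two red red E E E ⇒ eats red red eats two red red red E E   [E → red]
eats red red eats two red red red E E ⇒ eats red red eats two red red red red E   [E → red]
eats red red eats two red red red red E ⇒ eats red red eats two red red red red red   [E → red]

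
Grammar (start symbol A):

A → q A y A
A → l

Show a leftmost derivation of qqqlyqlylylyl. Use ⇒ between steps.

A ⇒ qAyA   [A → q A y A]
qAyA ⇒ qqAyAyA   [A → q A y A]
qqAyAyA ⇒ qqqAyAyAyA   [A → q A y A]
qqqAyAyAyA ⇒ qqqlyAyAyA   [A → l]
qqqlyAyAyA ⇒ qqqlyqAyAyAyA   [A → q A y A]
qqqlyqAyAyAyA ⇒ qqqlyqlyAyAyA   [A → l]
qqqlyqlyAyAyA ⇒ qqqlyqlylyAyA   [A → l]
qqqlyqlylyAyA ⇒ qqqlyqlylylyA   [A → l]
qqqlyqlylylyA ⇒ qqqlyqlylylyl   [A → l]

A⇒qAyA⇒qqAyAyA⇒qqqAyAyAyA⇒qqqlyAyAyA⇒qqqlyqAyAyAyA⇒qqqlyqlyAyAyA⇒qqqlyqlylyAyA⇒qqqlyqlylylyA⇒qqqlyqlylylyl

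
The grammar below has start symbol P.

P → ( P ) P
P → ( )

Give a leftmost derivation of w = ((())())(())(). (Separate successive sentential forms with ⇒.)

P ⇒ (P)P   [P → ( P ) P]
(P)P ⇒ ((P)P)P   [P → ( P ) P]
((P)P)P ⇒ ((())P)P   [P → ( )]
((())P)P ⇒ ((())())P   [P → ( )]
((())())P ⇒ ((())())(P)P   [P → ( P ) P]
((())())(P)P ⇒ ((())())(())P   [P → ( )]
((())())(())P ⇒ ((())())(())()   [P → ( )]

P ⇒ (P)P ⇒ ((P)P)P ⇒ ((())P)P ⇒ ((())())P ⇒ ((())())(P)P ⇒ ((())())(())P ⇒ ((())())(())()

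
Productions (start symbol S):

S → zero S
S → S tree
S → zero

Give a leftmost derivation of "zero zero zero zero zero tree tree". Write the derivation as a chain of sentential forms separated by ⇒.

S ⇒ zero S   [S → zero S]
zero S ⇒ zero S tree   [S → S tree]
zero S tree ⇒ zero S tree tree   [S → S tree]
zero S tree tree ⇒ zero zero S tree tree   [S → zero S]
zero zero S tree tree ⇒ zero zero zero S tree tree   [S → zero S]
zero zero zero S tree tree ⇒ zero zero zero zero S tree tree   [S → zero S]
zero zero zero zero S tree tree ⇒ zero zero zero zero zero tree tree   [S → zero]

S ⇒ zero S ⇒ zero S tree ⇒ zero S tree tree ⇒ zero zero S tree tree ⇒ zero zero zero S tree tree ⇒ zero zero zero zero S tree tree ⇒ zero zero zero zero zero tree tree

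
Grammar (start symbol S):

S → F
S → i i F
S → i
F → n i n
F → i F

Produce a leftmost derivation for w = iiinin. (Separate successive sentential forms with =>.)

S => F   [S → F]
F => iF   [F → i F]
iF => iiF   [F → i F]
iiF => iiiF   [F → i F]
iiiF => iiinin   [F → n i n]

S => F => iF => iiF => iiiF => iiinin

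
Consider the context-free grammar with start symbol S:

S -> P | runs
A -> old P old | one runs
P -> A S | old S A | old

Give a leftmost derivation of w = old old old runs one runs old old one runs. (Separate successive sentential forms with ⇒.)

S ⇒ P   [S -> P]
P ⇒ old S A   [P -> old S A]
old S A ⇒ old P A   [S -> P]
old P A ⇒ old A S A   [P -> A S]
old A S A ⇒ old old P old S A   [A -> old P old]
old old P old S A ⇒ old old old S A old S A   [P -> old S A]
old old old S A old S A ⇒ old old old runs A old S A   [S -> runs]
old old old runs A old S A ⇒ old old old runs one runs old S A   [A -> one runs]
old old old runs one runs old S A ⇒ old old old runs one runs old P A   [S -> P]
old old old runs one runs old P A ⇒ old old old runs one runs old old A   [P -> old]
old old old runs one runs old old A ⇒ old old old runs one runs old old one runs   [A -> one runs]

S ⇒ P ⇒ old S A ⇒ old P A ⇒ old A S A ⇒ old old P old S A ⇒ old old old S A old S A ⇒ old old old runs A old S A ⇒ old old old runs one runs old S A ⇒ old old old runs one runs old P A ⇒ old old old runs one runs old old A ⇒ old old old runs one runs old old one runs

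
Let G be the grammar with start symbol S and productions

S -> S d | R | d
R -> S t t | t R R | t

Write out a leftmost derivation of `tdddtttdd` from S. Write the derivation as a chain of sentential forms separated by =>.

S => Sd   [S -> S d]
Sd => Sdd   [S -> S d]
Sdd => Rdd   [S -> R]
Rdd => tRRdd   [R -> t R R]
tRRdd => tSttRdd   [R -> S t t]
tSttRdd => tSdttRdd   [S -> S d]
tSdttRdd => tSddttRdd   [S -> S d]
tSddttRdd => tdddttRdd   [S -> d]
tdddttRdd => tdddtttdd   [R -> t]

S => Sd => Sdd => Rdd => tRRdd => tSttRdd => tSdttRdd => tSddttRdd => tdddttRdd => tdddtttdd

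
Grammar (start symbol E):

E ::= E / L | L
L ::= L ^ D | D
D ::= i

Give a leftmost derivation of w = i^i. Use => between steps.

E => L => L^D => D^D => i^D => i^i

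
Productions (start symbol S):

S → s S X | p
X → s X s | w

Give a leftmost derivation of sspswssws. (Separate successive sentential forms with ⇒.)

S ⇒ sSX   [S → s S X]
sSX ⇒ ssSXX   [S → s S X]
ssSXX ⇒ sspXX   [S → p]
sspXX ⇒ sspsXsX   [X → s X s]
sspsXsX ⇒ sspswsX   [X → w]
sspswsX ⇒ sspswssXs   [X → s X s]
sspswssXs ⇒ sspswssws   [X → w]

S⇒sSX⇒ssSXX⇒sspXX⇒sspsXsX⇒sspswsX⇒sspswssXs⇒sspswssws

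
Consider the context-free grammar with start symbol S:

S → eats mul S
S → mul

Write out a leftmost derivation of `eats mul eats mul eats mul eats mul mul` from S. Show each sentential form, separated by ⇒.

S ⇒ eats mul S   [S → eats mul S]
eats mul S ⇒ eats mul eats mul S   [S → eats mul S]
eats mul eats mul S ⇒ eats mul eats mul eats mul S   [S → eats mul S]
eats mul eats mul eats mul S ⇒ eats mul eats mul eats mul eats mul S   [S → eats mul S]
eats mul eats mul eats mul eats mul S ⇒ eats mul eats mul eats mul eats mul mul   [S → mul]

S ⇒ eats mul S ⇒ eats mul eats mul S ⇒ eats mul eats mul eats mul S ⇒ eats mul eats mul eats mul eats mul S ⇒ eats mul eats mul eats mul eats mul mul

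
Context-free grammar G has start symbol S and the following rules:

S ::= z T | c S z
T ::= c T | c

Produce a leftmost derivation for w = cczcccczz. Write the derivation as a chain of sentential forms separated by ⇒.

S ⇒ cSz   [S ::= c S z]
cSz ⇒ ccSzz   [S ::= c S z]
ccSzz ⇒ cczTzz   [S ::= z T]
cczTzz ⇒ cczcTzz   [T ::= c T]
cczcTzz ⇒ cczccTzz   [T ::= c T]
cczccTzz ⇒ cczcccTzz   [T ::= c T]
cczcccTzz ⇒ cczcccczz   [T ::= c]

S⇒cSz⇒ccSzz⇒cczTzz⇒cczcTzz⇒cczccTzz⇒cczcccTzz⇒cczcccczz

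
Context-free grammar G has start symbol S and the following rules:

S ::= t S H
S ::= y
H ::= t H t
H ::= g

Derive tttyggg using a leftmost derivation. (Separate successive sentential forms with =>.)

S => tSH   [S ::= t S H]
tSH => ttSHH   [S ::= t S H]
ttSHH => tttSHHH   [S ::= t S H]
tttSHHH => tttyHHH   [S ::= y]
tttyHHH => tttygHH   [H ::= g]
tttygHH => tttyggH   [H ::= g]
tttyggH => tttyggg   [H ::= g]

S=>tSH=>ttSHH=>tttSHHH=>tttyHHH=>tttygHH=>tttyggH=>tttyggg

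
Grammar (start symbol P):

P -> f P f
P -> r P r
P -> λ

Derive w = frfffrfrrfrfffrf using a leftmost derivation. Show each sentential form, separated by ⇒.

P⇒fPf⇒frPrf⇒frfPfrf⇒frffPffrf⇒frfffPfffrf⇒frfffrPrfffrf⇒frfffrfPfrfffrf⇒frfffrfrPrfrfffrf⇒frfffrfrrfrfffrf

P ⇒ fPf   [P -> f P f]
fPf ⇒ frPrf   [P -> r P r]
frPrf ⇒ frfPfrf   [P -> f P f]
frfPfrf ⇒ frffPffrf   [P -> f P f]
frffPffrf ⇒ frfffPfffrf   [P -> f P f]
frfffPfffrf ⇒ frfffrPrfffrf   [P -> r P r]
frfffrPrfffrf ⇒ frfffrfPfrfffrf   [P -> f P f]
frfffrfPfrfffrf ⇒ frfffrfrPrfrfffrf   [P -> r P r]
frfffrfrPrfrfffrf ⇒ frfffrfrrfrfffrf   [P -> λ]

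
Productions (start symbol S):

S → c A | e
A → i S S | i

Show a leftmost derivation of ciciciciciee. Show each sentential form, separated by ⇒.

S ⇒ cA   [S → c A]
cA ⇒ ciSS   [A → i S S]
ciSS ⇒ cicAS   [S → c A]
cicAS ⇒ ciciSSS   [A → i S S]
ciciSSS ⇒ cicicASS   [S → c A]
cicicASS ⇒ ciciciSSSS   [A → i S S]
ciciciSSSS ⇒ cicicicASSS   [S → c A]
cicicicASSS ⇒ ciciciciSSS   [A → i]
ciciciciSSS ⇒ cicicicicASS   [S → c A]
cicicicicASS ⇒ ciciciciciSS   [A → i]
ciciciciciSS ⇒ cicicicicieS   [S → e]
cicicicicieS ⇒ ciciciciciee   [S → e]

S ⇒ cA ⇒ ciSS ⇒ cicAS ⇒ ciciSSS ⇒ cicicASS ⇒ ciciciSSSS ⇒ cicicicASSS ⇒ ciciciciSSS ⇒ cicicicicASS ⇒ ciciciciciSS ⇒ cicicicicieS ⇒ ciciciciciee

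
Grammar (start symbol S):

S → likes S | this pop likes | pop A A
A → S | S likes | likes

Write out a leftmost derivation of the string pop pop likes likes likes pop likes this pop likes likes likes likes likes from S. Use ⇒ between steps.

S ⇒ pop A A   [S → pop A A]
pop A A ⇒ pop S A   [A → S]
pop S A ⇒ pop pop A A A   [S → pop A A]
pop pop A A A ⇒ pop pop S likes A A   [A → S likes]
pop pop S likes A A ⇒ pop pop likes S likes A A   [S → likes S]
pop pop likes S likes A A ⇒ pop pop likes likes S likes A A   [S → likes S]
pop pop likes likes S likes A A ⇒ pop pop likes likes likes S likes A A   [S → likes S]
pop pop likes likes likes S likes A A ⇒ pop pop likes likes likes pop A A likes A A   [S → pop A A]
pop pop likes likes likes pop A A likes A A ⇒ pop pop likes likes likes pop S A likes A A   [A → S]
pop pop likes likes likes pop S A likes A A ⇒ pop pop likes likes likes pop likes S A likes A A   [S → likes S]
pop pop likes likes likes pop likes S A likes A A ⇒ pop pop likes likes likes pop likes this pop likes A likes A A   [S → this pop likes]
pop pop likes likes likes pop likes this pop likes A likes A A ⇒ pop pop likes likes likes pop likes this pop likes likes likes A A   [A → likes]
pop pop likes likes likes pop likes this pop likes likes likes A A ⇒ pop pop likes likes likes pop likes this pop likes likes likes likes A   [A → likes]
pop pop likes likes likes pop likes this pop likes likes likes likes A ⇒ pop pop likes likes likes pop likes this pop likes likes likes likes likes   [A → likes]

S ⇒ pop A A ⇒ pop S A ⇒ pop pop A A A ⇒ pop pop S likes A A ⇒ pop pop likes S likes A A ⇒ pop pop likes likes S likes A A ⇒ pop pop likes likes likes S likes A A ⇒ pop pop likes likes likes pop A A likes A A ⇒ pop pop likes likes likes pop S A likes A A ⇒ pop pop likes likes likes pop likes S A likes A A ⇒ pop pop likes likes likes pop likes this pop likes A likes A A ⇒ pop pop likes likes likes pop likes this pop likes likes likes A A ⇒ pop pop likes likes likes pop likes this pop likes likes likes likes A ⇒ pop pop likes likes likes pop likes this pop likes likes likes likes likes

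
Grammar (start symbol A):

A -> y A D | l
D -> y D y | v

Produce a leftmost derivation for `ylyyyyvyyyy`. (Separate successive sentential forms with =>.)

A => yAD => ylD => ylyDy => ylyyDyy => ylyyyDyyy => ylyyyyDyyyy => ylyyyyvyyyy

A => yAD   [A -> y A D]
yAD => ylD   [A -> l]
ylD => ylyDy   [D -> y D y]
ylyDy => ylyyDyy   [D -> y D y]
ylyyDyy => ylyyyDyyy   [D -> y D y]
ylyyyDyyy => ylyyyyDyyyy   [D -> y D y]
ylyyyyDyyyy => ylyyyyvyyyy   [D -> v]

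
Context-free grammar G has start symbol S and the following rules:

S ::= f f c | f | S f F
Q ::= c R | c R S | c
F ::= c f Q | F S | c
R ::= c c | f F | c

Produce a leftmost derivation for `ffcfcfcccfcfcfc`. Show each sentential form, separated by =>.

S => SfF   [S ::= S f F]
SfF => SfFfF   [S ::= S f F]
SfFfF => SfFfFfF   [S ::= S f F]
SfFfFfF => ffcfFfFfF   [S ::= f f c]
ffcfFfFfF => ffcfcfQfFfF   [F ::= c f Q]
ffcfcfQfFfF => ffcfcfcRfFfF   [Q ::= c R]
ffcfcfcRfFfF => ffcfcfcccfFfF   [R ::= c c]
ffcfcfcccfFfF => ffcfcfcccfcfF   [F ::= c]
ffcfcfcccfcfF => ffcfcfcccfcfcfQ   [F ::= c f Q]
ffcfcfcccfcfcfQ => ffcfcfcccfcfcfc   [Q ::= c]

S => SfF => SfFfF => SfFfFfF => ffcfFfFfF => ffcfcfQfFfF => ffcfcfcRfFfF => ffcfcfcccfFfF => ffcfcfcccfcfF => ffcfcfcccfcfcfQ => ffcfcfcccfcfcfc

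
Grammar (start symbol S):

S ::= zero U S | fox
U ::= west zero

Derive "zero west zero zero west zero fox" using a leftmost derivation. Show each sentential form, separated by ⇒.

S ⇒ zero U S ⇒ zero west zero S ⇒ zero west zero zero U S ⇒ zero west zero zero west zero S ⇒ zero west zero zero west zero fox

S ⇒ zero U S   [S ::= zero U S]
zero U S ⇒ zero west zero S   [U ::= west zero]
zero west zero S ⇒ zero west zero zero U S   [S ::= zero U S]
zero west zero zero U S ⇒ zero west zero zero west zero S   [U ::= west zero]
zero west zero zero west zero S ⇒ zero west zero zero west zero fox   [S ::= fox]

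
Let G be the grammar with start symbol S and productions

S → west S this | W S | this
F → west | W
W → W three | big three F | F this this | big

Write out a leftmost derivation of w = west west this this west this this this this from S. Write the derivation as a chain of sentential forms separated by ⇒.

S ⇒ west S this ⇒ west W S this ⇒ west F this this S this ⇒ west west this this S this ⇒ west west this this W S this ⇒ west west this this F this this S this ⇒ west west this this west this this S this ⇒ west west this this west this this this this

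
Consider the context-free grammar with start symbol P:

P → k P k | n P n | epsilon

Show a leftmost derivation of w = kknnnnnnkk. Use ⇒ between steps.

P ⇒ kPk   [P → k P k]
kPk ⇒ kkPkk   [P → k P k]
kkPkk ⇒ kknPnkk   [P → n P n]
kknPnkk ⇒ kknnPnnkk   [P → n P n]
kknnPnnkk ⇒ kknnnPnnnkk   [P → n P n]
kknnnPnnnkk ⇒ kknnnnnnkk   [P → epsilon]

P⇒kPk⇒kkPkk⇒kknPnkk⇒kknnPnnkk⇒kknnnPnnnkk⇒kknnnnnnkk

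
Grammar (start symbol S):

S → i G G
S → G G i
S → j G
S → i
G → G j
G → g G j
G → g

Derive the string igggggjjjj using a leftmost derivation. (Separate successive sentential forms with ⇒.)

S⇒iGG⇒igG⇒iggGj⇒igggGjj⇒igggGjjj⇒iggggGjjjj⇒igggggjjjj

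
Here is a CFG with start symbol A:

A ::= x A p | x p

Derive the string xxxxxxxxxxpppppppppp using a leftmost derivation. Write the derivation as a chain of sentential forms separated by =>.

A=>xAp=>xxApp=>xxxAppp=>xxxxApppp=>xxxxxAppppp=>xxxxxxApppppp=>xxxxxxxAppppppp=>xxxxxxxxApppppppp=>xxxxxxxxxAppppppppp=>xxxxxxxxxxpppppppppp

A => xAp   [A ::= x A p]
xAp => xxApp   [A ::= x A p]
xxApp => xxxAppp   [A ::= x A p]
xxxAppp => xxxxApppp   [A ::= x A p]
xxxxApppp => xxxxxAppppp   [A ::= x A p]
xxxxxAppppp => xxxxxxApppppp   [A ::= x A p]
xxxxxxApppppp => xxxxxxxAppppppp   [A ::= x A p]
xxxxxxxAppppppp => xxxxxxxxApppppppp   [A ::= x A p]
xxxxxxxxApppppppp => xxxxxxxxxAppppppppp   [A ::= x A p]
xxxxxxxxxAppppppppp => xxxxxxxxxxpppppppppp   [A ::= x p]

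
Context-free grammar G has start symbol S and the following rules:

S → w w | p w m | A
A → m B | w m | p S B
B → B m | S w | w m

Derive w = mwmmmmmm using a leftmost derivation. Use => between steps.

S=>A=>mB=>mBm=>mBmm=>mBmmm=>mBmmmm=>mBmmmmm=>mwmmmmmm

S => A   [S → A]
A => mB   [A → m B]
mB => mBm   [B → B m]
mBm => mBmm   [B → B m]
mBmm => mBmmm   [B → B m]
mBmmm => mBmmmm   [B → B m]
mBmmmm => mBmmmmm   [B → B m]
mBmmmmm => mwmmmmmm   [B → w m]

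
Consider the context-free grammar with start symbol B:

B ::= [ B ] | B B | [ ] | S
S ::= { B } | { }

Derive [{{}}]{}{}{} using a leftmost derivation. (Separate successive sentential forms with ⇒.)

B ⇒ BB ⇒ BBB ⇒ [B]BB ⇒ [S]BB ⇒ [{B}]BB ⇒ [{S}]BB ⇒ [{{}}]BB ⇒ [{{}}]BBB ⇒ [{{}}]SBB ⇒ [{{}}]{}BB ⇒ [{{}}]{}SB ⇒ [{{}}]{}{}B ⇒ [{{}}]{}{}S ⇒ [{{}}]{}{}{}

B ⇒ BB   [B ::= B B]
BB ⇒ BBB   [B ::= B B]
BBB ⇒ [B]BB   [B ::= [ B ]]
[B]BB ⇒ [S]BB   [B ::= S]
[S]BB ⇒ [{B}]BB   [S ::= { B }]
[{B}]BB ⇒ [{S}]BB   [B ::= S]
[{S}]BB ⇒ [{{}}]BB   [S ::= { }]
[{{}}]BB ⇒ [{{}}]BBB   [B ::= B B]
[{{}}]BBB ⇒ [{{}}]SBB   [B ::= S]
[{{}}]SBB ⇒ [{{}}]{}BB   [S ::= { }]
[{{}}]{}BB ⇒ [{{}}]{}SB   [B ::= S]
[{{}}]{}SB ⇒ [{{}}]{}{}B   [S ::= { }]
[{{}}]{}{}B ⇒ [{{}}]{}{}S   [B ::= S]
[{{}}]{}{}S ⇒ [{{}}]{}{}{}   [S ::= { }]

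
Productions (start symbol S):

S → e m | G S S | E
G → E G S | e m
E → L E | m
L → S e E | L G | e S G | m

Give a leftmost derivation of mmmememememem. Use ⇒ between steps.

S ⇒ GSS ⇒ EGSSS ⇒ mGSSS ⇒ mEGSSSS ⇒ mLEGSSSS ⇒ mmEGSSSS ⇒ mmmGSSSS ⇒ mmmemSSSS ⇒ mmmememSSS ⇒ mmmemememSS ⇒ mmmememememS ⇒ mmmememememem

S ⇒ GSS   [S → G S S]
GSS ⇒ EGSSS   [G → E G S]
EGSSS ⇒ mGSSS   [E → m]
mGSSS ⇒ mEGSSSS   [G → E G S]
mEGSSSS ⇒ mLEGSSSS   [E → L E]
mLEGSSSS ⇒ mmEGSSSS   [L → m]
mmEGSSSS ⇒ mmmGSSSS   [E → m]
mmmGSSSS ⇒ mmmemSSSS   [G → e m]
mmmemSSSS ⇒ mmmememSSS   [S → e m]
mmmememSSS ⇒ mmmemememSS   [S → e m]
mmmemememSS ⇒ mmmememememS   [S → e m]
mmmememememS ⇒ mmmememememem   [S → e m]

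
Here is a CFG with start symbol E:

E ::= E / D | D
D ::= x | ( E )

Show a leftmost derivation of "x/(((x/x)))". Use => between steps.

E => E/D   [E ::= E / D]
E/D => D/D   [E ::= D]
D/D => x/D   [D ::= x]
x/D => x/(E)   [D ::= ( E )]
x/(E) => x/(D)   [E ::= D]
x/(D) => x/((E))   [D ::= ( E )]
x/((E)) => x/((D))   [E ::= D]
x/((D)) => x/(((E)))   [D ::= ( E )]
x/(((E))) => x/(((E/D)))   [E ::= E / D]
x/(((E/D))) => x/(((D/D)))   [E ::= D]
x/(((D/D))) => x/(((x/D)))   [D ::= x]
x/(((x/D))) => x/(((x/x)))   [D ::= x]

E => E/D => D/D => x/D => x/(E) => x/(D) => x/((E)) => x/((D)) => x/(((E))) => x/(((E/D))) => x/(((D/D))) => x/(((x/D))) => x/(((x/x)))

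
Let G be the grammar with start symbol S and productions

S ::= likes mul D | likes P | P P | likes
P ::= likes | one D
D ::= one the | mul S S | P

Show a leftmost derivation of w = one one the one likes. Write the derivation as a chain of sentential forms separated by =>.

S => P P => one D P => one one the P => one one the one D => one one the one P => one one the one likes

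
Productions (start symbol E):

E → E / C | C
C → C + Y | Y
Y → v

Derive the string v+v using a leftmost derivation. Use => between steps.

E => C => C+Y => Y+Y => v+Y => v+v

E => C   [E → C]
C => C+Y   [C → C + Y]
C+Y => Y+Y   [C → Y]
Y+Y => v+Y   [Y → v]
v+Y => v+v   [Y → v]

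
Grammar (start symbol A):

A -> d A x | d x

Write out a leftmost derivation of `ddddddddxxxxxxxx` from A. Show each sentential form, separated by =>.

A=>dAx=>ddAxx=>dddAxxx=>ddddAxxxx=>dddddAxxxxx=>ddddddAxxxxxx=>dddddddAxxxxxxx=>ddddddddxxxxxxxx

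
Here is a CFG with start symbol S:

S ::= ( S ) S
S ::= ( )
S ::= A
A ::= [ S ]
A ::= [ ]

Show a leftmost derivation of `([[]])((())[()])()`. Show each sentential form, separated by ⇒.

S⇒(S)S⇒(A)S⇒([S])S⇒([A])S⇒([[]])S⇒([[]])(S)S⇒([[]])((S)S)S⇒([[]])((())S)S⇒([[]])((())A)S⇒([[]])((())[S])S⇒([[]])((())[()])S⇒([[]])((())[()])()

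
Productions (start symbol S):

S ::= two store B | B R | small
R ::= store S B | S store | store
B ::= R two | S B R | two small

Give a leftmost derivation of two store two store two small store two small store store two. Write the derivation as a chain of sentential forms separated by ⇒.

S ⇒ two store B ⇒ two store R two ⇒ two store S store two ⇒ two store two store B store two ⇒ two store two store S B R store two ⇒ two store two store B R B R store two ⇒ two store two store two small R B R store two ⇒ two store two store two small store B R store two ⇒ two store two store two small store two small R store two ⇒ two store two store two small store two small store store two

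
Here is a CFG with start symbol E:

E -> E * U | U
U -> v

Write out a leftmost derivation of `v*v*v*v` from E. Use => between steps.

E=>E*U=>E*U*U=>E*U*U*U=>U*U*U*U=>v*U*U*U=>v*v*U*U=>v*v*v*U=>v*v*v*v

E => E*U   [E -> E * U]
E*U => E*U*U   [E -> E * U]
E*U*U => E*U*U*U   [E -> E * U]
E*U*U*U => U*U*U*U   [E -> U]
U*U*U*U => v*U*U*U   [U -> v]
v*U*U*U => v*v*U*U   [U -> v]
v*v*U*U => v*v*v*U   [U -> v]
v*v*v*U => v*v*v*v   [U -> v]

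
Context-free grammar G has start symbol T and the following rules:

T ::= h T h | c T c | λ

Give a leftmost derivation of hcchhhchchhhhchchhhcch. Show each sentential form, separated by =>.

T => hTh   [T ::= h T h]
hTh => hcTch   [T ::= c T c]
hcTch => hccTcch   [T ::= c T c]
hccTcch => hcchThcch   [T ::= h T h]
hcchThcch => hcchhThhcch   [T ::= h T h]
hcchhThhcch => hcchhhThhhcch   [T ::= h T h]
hcchhhThhhcch => hcchhhcTchhhcch   [T ::= c T c]
hcchhhcTchhhcch => hcchhhchThchhhcch   [T ::= h T h]
hcchhhchThchhhcch => hcchhhchcTchchhhcch   [T ::= c T c]
hcchhhchcTchchhhcch => hcchhhchchThchchhhcch   [T ::= h T h]
hcchhhchchThchchhhcch => hcchhhchchhThhchchhhcch   [T ::= h T h]
hcchhhchchhThhchchhhcch => hcchhhchchhhhchchhhcch   [T ::= λ]

T=>hTh=>hcTch=>hccTcch=>hcchThcch=>hcchhThhcch=>hcchhhThhhcch=>hcchhhcTchhhcch=>hcchhhchThchhhcch=>hcchhhchcTchchhhcch=>hcchhhchchThchchhhcch=>hcchhhchchhThhchchhhcch=>hcchhhchchhhhchchhhcch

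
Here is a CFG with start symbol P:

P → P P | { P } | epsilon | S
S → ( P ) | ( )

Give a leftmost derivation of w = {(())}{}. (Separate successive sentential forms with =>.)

P=>PP=>{P}P=>{S}P=>{(P)}P=>{(S)}P=>{(())}P=>{(())}{P}=>{(())}{}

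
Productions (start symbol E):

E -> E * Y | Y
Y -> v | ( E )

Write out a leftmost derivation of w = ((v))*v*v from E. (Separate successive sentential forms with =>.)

E => E*Y   [E -> E * Y]
E*Y => E*Y*Y   [E -> E * Y]
E*Y*Y => Y*Y*Y   [E -> Y]
Y*Y*Y => (E)*Y*Y   [Y -> ( E )]
(E)*Y*Y => (Y)*Y*Y   [E -> Y]
(Y)*Y*Y => ((E))*Y*Y   [Y -> ( E )]
((E))*Y*Y => ((Y))*Y*Y   [E -> Y]
((Y))*Y*Y => ((v))*Y*Y   [Y -> v]
((v))*Y*Y => ((v))*v*Y   [Y -> v]
((v))*v*Y => ((v))*v*v   [Y -> v]

E => E*Y => E*Y*Y => Y*Y*Y => (E)*Y*Y => (Y)*Y*Y => ((E))*Y*Y => ((Y))*Y*Y => ((v))*Y*Y => ((v))*v*Y => ((v))*v*v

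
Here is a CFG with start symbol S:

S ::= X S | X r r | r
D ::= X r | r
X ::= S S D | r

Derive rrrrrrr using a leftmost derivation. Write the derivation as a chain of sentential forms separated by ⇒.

S ⇒ XS ⇒ rS ⇒ rXrr ⇒ rSSDrr ⇒ rXSSDrr ⇒ rrSSDrr ⇒ rrrSDrr ⇒ rrrrDrr ⇒ rrrrrrr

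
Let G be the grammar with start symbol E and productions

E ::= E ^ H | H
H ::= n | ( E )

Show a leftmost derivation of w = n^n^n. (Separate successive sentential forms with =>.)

E => E^H => E^H^H => H^H^H => n^H^H => n^n^H => n^n^n

E => E^H   [E ::= E ^ H]
E^H => E^H^H   [E ::= E ^ H]
E^H^H => H^H^H   [E ::= H]
H^H^H => n^H^H   [H ::= n]
n^H^H => n^n^H   [H ::= n]
n^n^H => n^n^n   [H ::= n]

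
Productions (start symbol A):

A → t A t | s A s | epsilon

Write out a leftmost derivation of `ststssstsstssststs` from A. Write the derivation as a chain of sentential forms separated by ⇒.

A ⇒ sAs ⇒ stAts ⇒ stsAsts ⇒ ststAtsts ⇒ ststsAststs ⇒ ststssAsststs ⇒ ststsssAssststs ⇒ ststssstAtssststs ⇒ ststssstsAstssststs ⇒ ststssstsstssststs

A ⇒ sAs   [A → s A s]
sAs ⇒ stAts   [A → t A t]
stAts ⇒ stsAsts   [A → s A s]
stsAsts ⇒ ststAtsts   [A → t A t]
ststAtsts ⇒ ststsAststs   [A → s A s]
ststsAststs ⇒ ststssAsststs   [A → s A s]
ststssAsststs ⇒ ststsssAssststs   [A → s A s]
ststsssAssststs ⇒ ststssstAtssststs   [A → t A t]
ststssstAtssststs ⇒ ststssstsAstssststs   [A → s A s]
ststssstsAstssststs ⇒ ststssstsstssststs   [A → epsilon]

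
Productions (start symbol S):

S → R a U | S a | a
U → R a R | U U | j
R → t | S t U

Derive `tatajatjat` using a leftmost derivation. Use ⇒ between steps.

S⇒RaU⇒taU⇒taRaR⇒taStUaR⇒taSatUaR⇒taRaUatUaR⇒tataUatUaR⇒tatajatUaR⇒tatajatjaR⇒tatajatjat

S ⇒ RaU   [S → R a U]
RaU ⇒ taU   [R → t]
taU ⇒ taRaR   [U → R a R]
taRaR ⇒ taStUaR   [R → S t U]
taStUaR ⇒ taSatUaR   [S → S a]
taSatUaR ⇒ taRaUatUaR   [S → R a U]
taRaUatUaR ⇒ tataUatUaR   [R → t]
tataUatUaR ⇒ tatajatUaR   [U → j]
tatajatUaR ⇒ tatajatjaR   [U → j]
tatajatjaR ⇒ tatajatjat   [R → t]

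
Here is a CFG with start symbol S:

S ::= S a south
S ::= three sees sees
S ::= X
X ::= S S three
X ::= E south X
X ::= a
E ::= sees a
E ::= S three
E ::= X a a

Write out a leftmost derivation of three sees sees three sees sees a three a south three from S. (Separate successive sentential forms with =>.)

S => X => S S three => three sees sees S three => three sees sees S a south three => three sees sees X a south three => three sees sees S S three a south three => three sees sees three sees sees S three a south three => three sees sees three sees sees X three a south three => three sees sees three sees sees a three a south three

S => X   [S ::= X]
X => S S three   [X ::= S S three]
S S three => three sees sees S three   [S ::= three sees sees]
three sees sees S three => three sees sees S a south three   [S ::= S a south]
three sees sees S a south three => three sees sees X a south three   [S ::= X]
three sees sees X a south three => three sees sees S S three a south three   [X ::= S S three]
three sees sees S S three a south three => three sees sees three sees sees S three a south three   [S ::= three sees sees]
three sees sees three sees sees S three a south three => three sees sees three sees sees X three a south three   [S ::= X]
three sees sees three sees sees X three a south three => three sees sees three sees sees a three a south three   [X ::= a]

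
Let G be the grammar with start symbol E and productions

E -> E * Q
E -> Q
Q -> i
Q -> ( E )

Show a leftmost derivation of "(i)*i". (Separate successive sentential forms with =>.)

E=>E*Q=>Q*Q=>(E)*Q=>(Q)*Q=>(i)*Q=>(i)*i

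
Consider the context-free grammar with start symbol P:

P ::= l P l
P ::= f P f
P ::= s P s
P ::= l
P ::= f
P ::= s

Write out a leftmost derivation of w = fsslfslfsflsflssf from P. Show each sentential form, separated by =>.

P => fPf => fsPsf => fssPssf => fsslPlssf => fsslfPflssf => fsslfsPsflssf => fsslfslPlsflssf => fsslfslfPflsflssf => fsslfslfsflsflssf

P => fPf   [P ::= f P f]
fPf => fsPsf   [P ::= s P s]
fsPsf => fssPssf   [P ::= s P s]
fssPssf => fsslPlssf   [P ::= l P l]
fsslPlssf => fsslfPflssf   [P ::= f P f]
fsslfPflssf => fsslfsPsflssf   [P ::= s P s]
fsslfsPsflssf => fsslfslPlsflssf   [P ::= l P l]
fsslfslPlsflssf => fsslfslfPflsflssf   [P ::= f P f]
fsslfslfPflsflssf => fsslfslfsflsflssf   [P ::= s]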